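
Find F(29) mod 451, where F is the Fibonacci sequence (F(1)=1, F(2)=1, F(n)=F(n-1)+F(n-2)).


F(k) mod 451 for k=1..29:
1, 1, 2, 3, 5, 8, 13, 21, 34, 55, 89, 144, 233, 377, 159, 85, 244, 329, 122, 0, 122, 122, 244, 366, 159, 74, 233, 307, 89
F(29) mod 451 = 89


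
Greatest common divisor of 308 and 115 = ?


308 = 2 * 115 + 78
115 = 1 * 78 + 37
78 = 2 * 37 + 4
37 = 9 * 4 + 1
4 = 4 * 1 + 0
GCD = 1


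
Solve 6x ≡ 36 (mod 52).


GCD(6, 52) = 2 divides 36
Divide: 3x ≡ 18 (mod 26)
x ≡ 6 (mod 26)


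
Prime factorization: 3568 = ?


3568 / 2 = 1784
1784 / 2 = 892
892 / 2 = 446
446 / 2 = 223
223 / 223 = 1
3568 = 2^4 × 223


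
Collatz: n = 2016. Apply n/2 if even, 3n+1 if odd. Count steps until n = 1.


2016 → 1008 → 504 → 252 → 126 → 63 → 190 → 95 → 286 → 143 → 430 → 215 → 646 → 323 → 970 → 485 → 1456 → 728 → 364 → 182 → 91 → 274 → 137 → 412 → 206 → 103 → 310 → 155 → 466 → 233 → 700 → 350 → 175 → 526 → 263 → 790 → 395 → 1186 → 593 → 1780 → 890 → 445 → 1336 → 668 → 334 → 167 → 502 → 251 → 754 → 377 → 1132 → 566 → 283 → 850 → 425 → 1276 → 638 → 319 → 958 → 479 → 1438 → 719 → 2158 → 1079 → 3238 → 1619 → 4858 → 2429 → 7288 → 3644 → 1822 → 911 → 2734 → 1367 → 4102 → 2051 → 6154 → 3077 → 9232 → 4616 → 2308 → 1154 → 577 → 1732 → 866 → 433 → 1300 → 650 → 325 → 976 → 488 → 244 → 122 → 61 → 184 → 92 → 46 → 23 → 70 → 35 → 106 → 53 → 160 → 80 → 40 → 20 → 10 → 5 → 16 → 8 → 4 → 2 → 1
Total steps = 112

112 steps


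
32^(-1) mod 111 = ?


Use the extended Euclidean algorithm on (111, 32); each row r = 111*s + 32*t:
r=111, s=1, t=0
r=32, s=0, t=1
q=3: r=15, s=1, t=-3   [111*(1) + 32*(-3) = 15]
q=2: r=2, s=-2, t=7   [111*(-2) + 32*(7) = 2]
q=7: r=1, s=15, t=-52   [111*(15) + 32*(-52) = 1]
q=2: r=0, s=-32, t=111   [111*(-32) + 32*(111) = 0]
GCD = 1 with t = -52, so 32*(-52) ≡ 1 (mod 111)
Inverse = -52 mod 111 = 59
Check: 32 * 59 = 1888 ≡ 1 (mod 111)

32^(-1) ≡ 59 (mod 111)


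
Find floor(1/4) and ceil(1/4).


1/4 = 0.2500
floor = 0
ceil = 1

floor = 0, ceil = 1


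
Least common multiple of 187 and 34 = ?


GCD(187, 34) = 17
LCM = 187*34/17 = 6358/17 = 374

LCM = 374


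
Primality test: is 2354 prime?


2354 / 2 = 1177 (exact division)
2354 is NOT prime.

No, 2354 is not prime


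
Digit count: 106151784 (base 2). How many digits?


106151784 in base 2 = 110010100111011111101101000
Number of digits = 27

27 digits (base 2)


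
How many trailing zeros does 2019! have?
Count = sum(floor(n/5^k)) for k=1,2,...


floor(2019/5) = 403
floor(2019/25) = 80
floor(2019/125) = 16
floor(2019/625) = 3
Total = 502

502 trailing zeros


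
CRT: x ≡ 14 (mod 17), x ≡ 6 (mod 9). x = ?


M = 17*9 = 153
M1 = M/17 = 9, M2 = M/9 = 17
M1^(-1) mod 17 = 2, M2^(-1) mod 9 = 8
x = 14*9*2 + 6*17*8 = 1068
1068 mod 153 = 150
Check: 150 mod 17 = 14 ✓, 150 mod 9 = 6 ✓

x ≡ 150 (mod 153)


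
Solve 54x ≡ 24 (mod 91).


GCD(54, 91) = 1, unique solution
a^(-1) mod 91 = 59
x = 59 * 24 mod 91 = 51

x ≡ 51 (mod 91)


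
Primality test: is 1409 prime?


Check divisors up to sqrt(1409) = 37.5366
No divisors found.
1409 is prime.

Yes, 1409 is prime


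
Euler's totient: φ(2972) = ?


2972 = 2^2 × 743
Prime factors: 2, 743
φ(2972) = 2972 × (1-1/2) × (1-1/743)
= 2972 × 1/2 × 742/743 = 1484

φ(2972) = 1484


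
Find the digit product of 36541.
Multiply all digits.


3 × 6 × 5 × 4 × 1 = 360


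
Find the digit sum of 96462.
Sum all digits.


9 + 6 + 4 + 6 + 2 = 27


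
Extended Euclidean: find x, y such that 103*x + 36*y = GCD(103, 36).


Tabular extended Euclidean (each row: r = 103*s + 36*t):
r=103, s=1, t=0
r=36, s=0, t=1
q=2: r=31, s=1, t=-2   [103*(1) + 36*(-2) = 31]
q=1: r=5, s=-1, t=3   [103*(-1) + 36*(3) = 5]
q=6: r=1, s=7, t=-20   [103*(7) + 36*(-20) = 1]
q=5: r=0, s=-36, t=103   [103*(-36) + 36*(103) = 0]
GCD = 1; from the row with r=1: x=7, y=-20
Check: 103*(7) + 36*(-20) = 721 - 720 = 1

GCD = 1, x = 7, y = -20


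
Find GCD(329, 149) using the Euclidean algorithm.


329 = 2 * 149 + 31
149 = 4 * 31 + 25
31 = 1 * 25 + 6
25 = 4 * 6 + 1
6 = 6 * 1 + 0
GCD = 1


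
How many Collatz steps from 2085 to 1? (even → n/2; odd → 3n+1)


2085 → 6256 → 3128 → 1564 → 782 → 391 → 1174 → 587 → 1762 → 881 → 2644 → 1322 → 661 → 1984 → 992 → 496 → 248 → 124 → 62 → 31 → 94 → 47 → 142 → 71 → 214 → 107 → 322 → 161 → 484 → 242 → 121 → 364 → 182 → 91 → 274 → 137 → 412 → 206 → 103 → 310 → 155 → 466 → 233 → 700 → 350 → 175 → 526 → 263 → 790 → 395 → 1186 → 593 → 1780 → 890 → 445 → 1336 → 668 → 334 → 167 → 502 → 251 → 754 → 377 → 1132 → 566 → 283 → 850 → 425 → 1276 → 638 → 319 → 958 → 479 → 1438 → 719 → 2158 → 1079 → 3238 → 1619 → 4858 → 2429 → 7288 → 3644 → 1822 → 911 → 2734 → 1367 → 4102 → 2051 → 6154 → 3077 → 9232 → 4616 → 2308 → 1154 → 577 → 1732 → 866 → 433 → 1300 → 650 → 325 → 976 → 488 → 244 → 122 → 61 → 184 → 92 → 46 → 23 → 70 → 35 → 106 → 53 → 160 → 80 → 40 → 20 → 10 → 5 → 16 → 8 → 4 → 2 → 1
Total steps = 125

125 steps


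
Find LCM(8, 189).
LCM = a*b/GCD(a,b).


GCD(8, 189) = 1
LCM = 8*189/1 = 1512/1 = 1512

LCM = 1512


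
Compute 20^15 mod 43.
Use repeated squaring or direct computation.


20^1 mod 43 = 20
20^2 mod 43 = 13
20^3 mod 43 = 2
20^4 mod 43 = 40
20^5 mod 43 = 26
20^6 mod 43 = 4
20^7 mod 43 = 37
20^8 mod 43 = 9
20^9 mod 43 = 8
20^10 mod 43 = 31
20^11 mod 43 = 18
20^12 mod 43 = 16
20^13 mod 43 = 19
20^14 mod 43 = 36
20^15 mod 43 = 32


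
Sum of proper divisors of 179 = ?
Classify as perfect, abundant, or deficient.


Proper divisors: 1
Sum = 1 = 1
1 < 179 → deficient

s(179) = 1 (deficient)


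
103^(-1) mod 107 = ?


Use the extended Euclidean algorithm on (107, 103); each row r = 107*s + 103*t:
r=107, s=1, t=0
r=103, s=0, t=1
q=1: r=4, s=1, t=-1   [107*(1) + 103*(-1) = 4]
q=25: r=3, s=-25, t=26   [107*(-25) + 103*(26) = 3]
q=1: r=1, s=26, t=-27   [107*(26) + 103*(-27) = 1]
q=3: r=0, s=-103, t=107   [107*(-103) + 103*(107) = 0]
GCD = 1 with t = -27, so 103*(-27) ≡ 1 (mod 107)
Inverse = -27 mod 107 = 80
Check: 103 * 80 = 8240 ≡ 1 (mod 107)

103^(-1) ≡ 80 (mod 107)


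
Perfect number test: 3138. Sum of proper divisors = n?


Proper divisors of 3138: 1, 2, 3, 6, 523, 1046, 1569
Sum = 1 + 2 + 3 + 6 + 523 + 1046 + 1569 = 3150

No, 3138 is not perfect (3150 ≠ 3138)


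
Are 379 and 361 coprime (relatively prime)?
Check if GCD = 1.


Euclidean algorithm:
379 = 1 * 361 + 18
361 = 20 * 18 + 1
18 = 18 * 1 + 0
GCD(379, 361) = 1

Yes, coprime (GCD = 1)


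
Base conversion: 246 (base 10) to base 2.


246 (base 10) = 246 (decimal)
246 (decimal) = 11110110 (base 2)


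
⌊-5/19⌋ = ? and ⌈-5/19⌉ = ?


-5/19 = -0.2632
floor = -1
ceil = 0

floor = -1, ceil = 0


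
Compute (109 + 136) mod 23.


109 + 136 = 245
245 mod 23 = 15


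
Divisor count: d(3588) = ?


3588 = 2^2 × 3^1 × 13^1 × 23^1
d(3588) = (2+1) × (1+1) × (1+1) × (1+1) = 24

24 divisors


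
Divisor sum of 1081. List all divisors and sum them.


Divisors of 1081: 1, 23, 47, 1081
Sum = 1 + 23 + 47 + 1081 = 1152

σ(1081) = 1152


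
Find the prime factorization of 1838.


1838 / 2 = 919
919 / 919 = 1
1838 = 2 × 919


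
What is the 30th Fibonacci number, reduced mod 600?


F(k) mod 600 for k=1..30:
1, 1, 2, 3, 5, 8, 13, 21, 34, 55, 89, 144, 233, 377, 10, 387, 397, 184, 581, 165, 146, 311, 457, 168, 25, 193, 218, 411, 29, 440
F(30) mod 600 = 440


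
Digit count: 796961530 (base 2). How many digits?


796961530 in base 2 = 101111100000001010101011111010
Number of digits = 30

30 digits (base 2)


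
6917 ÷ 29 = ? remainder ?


6917 = 29 * 238 + 15
Check: 6902 + 15 = 6917

q = 238, r = 15


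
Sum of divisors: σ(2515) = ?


Divisors of 2515: 1, 5, 503, 2515
Sum = 1 + 5 + 503 + 2515 = 3024

σ(2515) = 3024


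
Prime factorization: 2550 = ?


2550 / 2 = 1275
1275 / 3 = 425
425 / 5 = 85
85 / 5 = 17
17 / 17 = 1
2550 = 2 × 3 × 5^2 × 17


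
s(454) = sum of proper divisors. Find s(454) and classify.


Proper divisors: 1, 2, 227
Sum = 1 + 2 + 227 = 230
230 < 454 → deficient

s(454) = 230 (deficient)


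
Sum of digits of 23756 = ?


2 + 3 + 7 + 5 + 6 = 23


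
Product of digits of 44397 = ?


4 × 4 × 3 × 9 × 7 = 3024


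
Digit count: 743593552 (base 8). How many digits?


743593552 in base 8 = 5424453120
Number of digits = 10

10 digits (base 8)


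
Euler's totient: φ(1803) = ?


1803 = 3 × 601
Prime factors: 3, 601
φ(1803) = 1803 × (1-1/3) × (1-1/601)
= 1803 × 2/3 × 600/601 = 1200

φ(1803) = 1200


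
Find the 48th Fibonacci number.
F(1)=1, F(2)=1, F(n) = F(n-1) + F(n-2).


Sequence: 1, 1, 2, 3, 5, 8, 13, 21, 34, 55, 89, 144, 233, 377, 610, 987, 1597, 2584, 4181, 6765, 10946, 17711, 28657, 46368, 75025, 121393, 196418, 317811, 514229, 832040, 1346269, 2178309, 3524578, 5702887, 9227465, 14930352, 24157817, 39088169, 63245986, 102334155, 165580141, 267914296, 433494437, 701408733, 1134903170, 1836311903, 2971215073, 4807526976
F(48) = 4807526976


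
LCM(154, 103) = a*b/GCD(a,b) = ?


GCD(154, 103) = 1
LCM = 154*103/1 = 15862/1 = 15862

LCM = 15862


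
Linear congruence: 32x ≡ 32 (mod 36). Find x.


GCD(32, 36) = 4 divides 32
Divide: 8x ≡ 8 (mod 9)
x ≡ 1 (mod 9)


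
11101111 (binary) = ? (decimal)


11101111 (base 2) = 239 (decimal)
239 (decimal) = 239 (base 10)


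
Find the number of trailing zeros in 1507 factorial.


floor(1507/5) = 301
floor(1507/25) = 60
floor(1507/125) = 12
floor(1507/625) = 2
Total = 375

375 trailing zeros


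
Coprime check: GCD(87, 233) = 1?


Euclidean algorithm:
233 = 2 * 87 + 59
87 = 1 * 59 + 28
59 = 2 * 28 + 3
28 = 9 * 3 + 1
3 = 3 * 1 + 0
GCD(87, 233) = 1

Yes, coprime (GCD = 1)


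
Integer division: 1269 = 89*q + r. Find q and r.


1269 = 89 * 14 + 23
Check: 1246 + 23 = 1269

q = 14, r = 23


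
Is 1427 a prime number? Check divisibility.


Check divisors up to sqrt(1427) = 37.7757
No divisors found.
1427 is prime.

Yes, 1427 is prime


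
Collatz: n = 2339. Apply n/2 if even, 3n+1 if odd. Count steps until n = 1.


2339 → 7018 → 3509 → 10528 → 5264 → 2632 → 1316 → 658 → 329 → 988 → 494 → 247 → 742 → 371 → 1114 → 557 → 1672 → 836 → 418 → 209 → 628 → 314 → 157 → 472 → 236 → 118 → 59 → 178 → 89 → 268 → 134 → 67 → 202 → 101 → 304 → 152 → 76 → 38 → 19 → 58 → 29 → 88 → 44 → 22 → 11 → 34 → 17 → 52 → 26 → 13 → 40 → 20 → 10 → 5 → 16 → 8 → 4 → 2 → 1
Total steps = 58

58 steps


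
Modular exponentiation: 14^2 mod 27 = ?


14^1 mod 27 = 14
14^2 mod 27 = 7


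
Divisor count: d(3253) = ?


3253 = 3253^1
d(3253) = (1+1) = 2

2 divisors


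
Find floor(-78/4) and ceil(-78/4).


-78/4 = -19.5000
floor = -20
ceil = -19

floor = -20, ceil = -19


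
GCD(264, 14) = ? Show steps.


264 = 18 * 14 + 12
14 = 1 * 12 + 2
12 = 6 * 2 + 0
GCD = 2


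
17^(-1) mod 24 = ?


Use the extended Euclidean algorithm on (24, 17); each row r = 24*s + 17*t:
r=24, s=1, t=0
r=17, s=0, t=1
q=1: r=7, s=1, t=-1   [24*(1) + 17*(-1) = 7]
q=2: r=3, s=-2, t=3   [24*(-2) + 17*(3) = 3]
q=2: r=1, s=5, t=-7   [24*(5) + 17*(-7) = 1]
q=3: r=0, s=-17, t=24   [24*(-17) + 17*(24) = 0]
GCD = 1 with t = -7, so 17*(-7) ≡ 1 (mod 24)
Inverse = -7 mod 24 = 17
Check: 17 * 17 = 289 ≡ 1 (mod 24)

17^(-1) ≡ 17 (mod 24)


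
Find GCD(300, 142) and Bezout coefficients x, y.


Tabular extended Euclidean (each row: r = 300*s + 142*t):
r=300, s=1, t=0
r=142, s=0, t=1
q=2: r=16, s=1, t=-2   [300*(1) + 142*(-2) = 16]
q=8: r=14, s=-8, t=17   [300*(-8) + 142*(17) = 14]
q=1: r=2, s=9, t=-19   [300*(9) + 142*(-19) = 2]
q=7: r=0, s=-71, t=150   [300*(-71) + 142*(150) = 0]
GCD = 2; from the row with r=2: x=9, y=-19
Check: 300*(9) + 142*(-19) = 2700 - 2698 = 2

GCD = 2, x = 9, y = -19


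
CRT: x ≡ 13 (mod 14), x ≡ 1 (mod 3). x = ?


M = 14*3 = 42
M1 = M/14 = 3, M2 = M/3 = 14
M1^(-1) mod 14 = 5, M2^(-1) mod 3 = 2
x = 13*3*5 + 1*14*2 = 223
223 mod 42 = 13
Check: 13 mod 14 = 13 ✓, 13 mod 3 = 1 ✓

x ≡ 13 (mod 42)


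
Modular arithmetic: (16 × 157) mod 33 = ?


16 × 157 = 2512
2512 mod 33 = 4


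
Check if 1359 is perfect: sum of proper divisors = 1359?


Proper divisors of 1359: 1, 3, 9, 151, 453
Sum = 1 + 3 + 9 + 151 + 453 = 617

No, 1359 is not perfect (617 ≠ 1359)


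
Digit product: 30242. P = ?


3 × 0 × 2 × 4 × 2 = 0


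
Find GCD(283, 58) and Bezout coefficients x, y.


Tabular extended Euclidean (each row: r = 283*s + 58*t):
r=283, s=1, t=0
r=58, s=0, t=1
q=4: r=51, s=1, t=-4   [283*(1) + 58*(-4) = 51]
q=1: r=7, s=-1, t=5   [283*(-1) + 58*(5) = 7]
q=7: r=2, s=8, t=-39   [283*(8) + 58*(-39) = 2]
q=3: r=1, s=-25, t=122   [283*(-25) + 58*(122) = 1]
q=2: r=0, s=58, t=-283   [283*(58) + 58*(-283) = 0]
GCD = 1; from the row with r=1: x=-25, y=122
Check: 283*(-25) + 58*(122) = -7075 + 7076 = 1

GCD = 1, x = -25, y = 122


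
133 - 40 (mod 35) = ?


133 - 40 = 93
93 mod 35 = 23


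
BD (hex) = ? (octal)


BD (base 16) = 189 (decimal)
189 (decimal) = 275 (base 8)


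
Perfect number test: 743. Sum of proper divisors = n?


Proper divisors of 743: 1
Sum = 1 = 1

No, 743 is not perfect (1 ≠ 743)


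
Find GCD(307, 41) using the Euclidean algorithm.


307 = 7 * 41 + 20
41 = 2 * 20 + 1
20 = 20 * 1 + 0
GCD = 1


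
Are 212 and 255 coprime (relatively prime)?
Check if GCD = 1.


Euclidean algorithm:
255 = 1 * 212 + 43
212 = 4 * 43 + 40
43 = 1 * 40 + 3
40 = 13 * 3 + 1
3 = 3 * 1 + 0
GCD(212, 255) = 1

Yes, coprime (GCD = 1)


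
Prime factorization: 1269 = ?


1269 / 3 = 423
423 / 3 = 141
141 / 3 = 47
47 / 47 = 1
1269 = 3^3 × 47


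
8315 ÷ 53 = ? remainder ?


8315 = 53 * 156 + 47
Check: 8268 + 47 = 8315

q = 156, r = 47


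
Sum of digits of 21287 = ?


2 + 1 + 2 + 8 + 7 = 20


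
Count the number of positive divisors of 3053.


3053 = 43^1 × 71^1
d(3053) = (1+1) × (1+1) = 4

4 divisors


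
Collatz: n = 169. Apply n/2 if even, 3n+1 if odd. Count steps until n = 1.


169 → 508 → 254 → 127 → 382 → 191 → 574 → 287 → 862 → 431 → 1294 → 647 → 1942 → 971 → 2914 → 1457 → 4372 → 2186 → 1093 → 3280 → 1640 → 820 → 410 → 205 → 616 → 308 → 154 → 77 → 232 → 116 → 58 → 29 → 88 → 44 → 22 → 11 → 34 → 17 → 52 → 26 → 13 → 40 → 20 → 10 → 5 → 16 → 8 → 4 → 2 → 1
Total steps = 49

49 steps


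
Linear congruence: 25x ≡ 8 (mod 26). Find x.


GCD(25, 26) = 1, unique solution
a^(-1) mod 26 = 25
x = 25 * 8 mod 26 = 18

x ≡ 18 (mod 26)


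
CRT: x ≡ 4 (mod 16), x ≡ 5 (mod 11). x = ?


M = 16*11 = 176
M1 = M/16 = 11, M2 = M/11 = 16
M1^(-1) mod 16 = 3, M2^(-1) mod 11 = 9
x = 4*11*3 + 5*16*9 = 852
852 mod 176 = 148
Check: 148 mod 16 = 4 ✓, 148 mod 11 = 5 ✓

x ≡ 148 (mod 176)


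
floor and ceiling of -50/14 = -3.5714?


-50/14 = -3.5714
floor = -4
ceil = -3

floor = -4, ceil = -3


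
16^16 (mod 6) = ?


16^1 mod 6 = 4
16^2 mod 6 = 4
16^3 mod 6 = 4
16^4 mod 6 = 4
16^5 mod 6 = 4
16^6 mod 6 = 4
16^7 mod 6 = 4
16^8 mod 6 = 4
16^9 mod 6 = 4
16^10 mod 6 = 4
16^11 mod 6 = 4
16^12 mod 6 = 4
16^13 mod 6 = 4
16^14 mod 6 = 4
16^15 mod 6 = 4
16^16 mod 6 = 4


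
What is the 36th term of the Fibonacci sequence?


Sequence: 1, 1, 2, 3, 5, 8, 13, 21, 34, 55, 89, 144, 233, 377, 610, 987, 1597, 2584, 4181, 6765, 10946, 17711, 28657, 46368, 75025, 121393, 196418, 317811, 514229, 832040, 1346269, 2178309, 3524578, 5702887, 9227465, 14930352
F(36) = 14930352


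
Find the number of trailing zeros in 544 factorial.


floor(544/5) = 108
floor(544/25) = 21
floor(544/125) = 4
Total = 133

133 trailing zeros


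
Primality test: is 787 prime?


Check divisors up to sqrt(787) = 28.0535
No divisors found.
787 is prime.

Yes, 787 is prime


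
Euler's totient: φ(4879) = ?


4879 = 7 × 17 × 41
Prime factors: 7, 17, 41
φ(4879) = 4879 × (1-1/7) × (1-1/17) × (1-1/41)
= 4879 × 6/7 × 16/17 × 40/41 = 3840

φ(4879) = 3840


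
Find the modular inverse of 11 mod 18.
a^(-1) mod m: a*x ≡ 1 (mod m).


Use the extended Euclidean algorithm on (18, 11); each row r = 18*s + 11*t:
r=18, s=1, t=0
r=11, s=0, t=1
q=1: r=7, s=1, t=-1   [18*(1) + 11*(-1) = 7]
q=1: r=4, s=-1, t=2   [18*(-1) + 11*(2) = 4]
q=1: r=3, s=2, t=-3   [18*(2) + 11*(-3) = 3]
q=1: r=1, s=-3, t=5   [18*(-3) + 11*(5) = 1]
q=3: r=0, s=11, t=-18   [18*(11) + 11*(-18) = 0]
GCD = 1 with t = 5, so 11*(5) ≡ 1 (mod 18)
Inverse = 5 mod 18 = 5
Check: 11 * 5 = 55 ≡ 1 (mod 18)

11^(-1) ≡ 5 (mod 18)


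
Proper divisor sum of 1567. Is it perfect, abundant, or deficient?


Proper divisors: 1
Sum = 1 = 1
1 < 1567 → deficient

s(1567) = 1 (deficient)


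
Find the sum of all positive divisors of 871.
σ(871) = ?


Divisors of 871: 1, 13, 67, 871
Sum = 1 + 13 + 67 + 871 = 952

σ(871) = 952


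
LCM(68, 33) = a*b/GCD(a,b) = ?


GCD(68, 33) = 1
LCM = 68*33/1 = 2244/1 = 2244

LCM = 2244


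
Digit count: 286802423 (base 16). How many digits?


286802423 in base 16 = 111841F7
Number of digits = 8

8 digits (base 16)


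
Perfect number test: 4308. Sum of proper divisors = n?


Proper divisors of 4308: 1, 2, 3, 4, 6, 12, 359, 718, 1077, 1436, 2154
Sum = 1 + 2 + 3 + 4 + 6 + 12 + 359 + 718 + 1077 + 1436 + 2154 = 5772

No, 4308 is not perfect (5772 ≠ 4308)


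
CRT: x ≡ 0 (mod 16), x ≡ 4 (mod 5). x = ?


M = 16*5 = 80
M1 = M/16 = 5, M2 = M/5 = 16
M1^(-1) mod 16 = 13, M2^(-1) mod 5 = 1
x = 0*5*13 + 4*16*1 = 64
64 mod 80 = 64
Check: 64 mod 16 = 0 ✓, 64 mod 5 = 4 ✓

x ≡ 64 (mod 80)


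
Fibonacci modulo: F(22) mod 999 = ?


F(k) mod 999 for k=1..22:
1, 1, 2, 3, 5, 8, 13, 21, 34, 55, 89, 144, 233, 377, 610, 987, 598, 586, 185, 771, 956, 728
F(22) mod 999 = 728


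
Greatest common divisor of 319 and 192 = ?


319 = 1 * 192 + 127
192 = 1 * 127 + 65
127 = 1 * 65 + 62
65 = 1 * 62 + 3
62 = 20 * 3 + 2
3 = 1 * 2 + 1
2 = 2 * 1 + 0
GCD = 1


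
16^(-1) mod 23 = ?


Use the extended Euclidean algorithm on (23, 16); each row r = 23*s + 16*t:
r=23, s=1, t=0
r=16, s=0, t=1
q=1: r=7, s=1, t=-1   [23*(1) + 16*(-1) = 7]
q=2: r=2, s=-2, t=3   [23*(-2) + 16*(3) = 2]
q=3: r=1, s=7, t=-10   [23*(7) + 16*(-10) = 1]
q=2: r=0, s=-16, t=23   [23*(-16) + 16*(23) = 0]
GCD = 1 with t = -10, so 16*(-10) ≡ 1 (mod 23)
Inverse = -10 mod 23 = 13
Check: 16 * 13 = 208 ≡ 1 (mod 23)

16^(-1) ≡ 13 (mod 23)


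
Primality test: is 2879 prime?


Check divisors up to sqrt(2879) = 53.6563
No divisors found.
2879 is prime.

Yes, 2879 is prime


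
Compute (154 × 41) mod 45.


154 × 41 = 6314
6314 mod 45 = 14


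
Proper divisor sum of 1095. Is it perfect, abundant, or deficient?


Proper divisors: 1, 3, 5, 15, 73, 219, 365
Sum = 1 + 3 + 5 + 15 + 73 + 219 + 365 = 681
681 < 1095 → deficient

s(1095) = 681 (deficient)


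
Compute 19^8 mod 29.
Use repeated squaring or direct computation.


19^1 mod 29 = 19
19^2 mod 29 = 13
19^3 mod 29 = 15
19^4 mod 29 = 24
19^5 mod 29 = 21
19^6 mod 29 = 22
19^7 mod 29 = 12
19^8 mod 29 = 25


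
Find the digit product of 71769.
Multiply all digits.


7 × 1 × 7 × 6 × 9 = 2646


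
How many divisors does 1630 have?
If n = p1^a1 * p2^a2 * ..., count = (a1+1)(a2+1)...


1630 = 2^1 × 5^1 × 163^1
d(1630) = (1+1) × (1+1) × (1+1) = 8

8 divisors


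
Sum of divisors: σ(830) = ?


Divisors of 830: 1, 2, 5, 10, 83, 166, 415, 830
Sum = 1 + 2 + 5 + 10 + 83 + 166 + 415 + 830 = 1512

σ(830) = 1512


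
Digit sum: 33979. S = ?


3 + 3 + 9 + 7 + 9 = 31


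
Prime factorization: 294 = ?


294 / 2 = 147
147 / 3 = 49
49 / 7 = 7
7 / 7 = 1
294 = 2 × 3 × 7^2


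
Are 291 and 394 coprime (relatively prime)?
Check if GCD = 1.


Euclidean algorithm:
394 = 1 * 291 + 103
291 = 2 * 103 + 85
103 = 1 * 85 + 18
85 = 4 * 18 + 13
18 = 1 * 13 + 5
13 = 2 * 5 + 3
5 = 1 * 3 + 2
3 = 1 * 2 + 1
2 = 2 * 1 + 0
GCD(291, 394) = 1

Yes, coprime (GCD = 1)


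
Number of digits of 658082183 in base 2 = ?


658082183 in base 2 = 100111001110011000100110000111
Number of digits = 30

30 digits (base 2)


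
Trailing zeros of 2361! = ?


floor(2361/5) = 472
floor(2361/25) = 94
floor(2361/125) = 18
floor(2361/625) = 3
Total = 587

587 trailing zeros


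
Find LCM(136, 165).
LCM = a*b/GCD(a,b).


GCD(136, 165) = 1
LCM = 136*165/1 = 22440/1 = 22440

LCM = 22440


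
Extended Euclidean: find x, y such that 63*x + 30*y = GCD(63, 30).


Tabular extended Euclidean (each row: r = 63*s + 30*t):
r=63, s=1, t=0
r=30, s=0, t=1
q=2: r=3, s=1, t=-2   [63*(1) + 30*(-2) = 3]
q=10: r=0, s=-10, t=21   [63*(-10) + 30*(21) = 0]
GCD = 3; from the row with r=3: x=1, y=-2
Check: 63*(1) + 30*(-2) = 63 - 60 = 3

GCD = 3, x = 1, y = -2


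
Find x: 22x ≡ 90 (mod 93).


GCD(22, 93) = 1, unique solution
a^(-1) mod 93 = 55
x = 55 * 90 mod 93 = 21

x ≡ 21 (mod 93)


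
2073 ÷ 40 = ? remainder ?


2073 = 40 * 51 + 33
Check: 2040 + 33 = 2073

q = 51, r = 33


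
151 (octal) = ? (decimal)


151 (base 8) = 105 (decimal)
105 (decimal) = 105 (base 10)


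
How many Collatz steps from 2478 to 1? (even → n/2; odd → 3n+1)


2478 → 1239 → 3718 → 1859 → 5578 → 2789 → 8368 → 4184 → 2092 → 1046 → 523 → 1570 → 785 → 2356 → 1178 → 589 → 1768 → 884 → 442 → 221 → 664 → 332 → 166 → 83 → 250 → 125 → 376 → 188 → 94 → 47 → 142 → 71 → 214 → 107 → 322 → 161 → 484 → 242 → 121 → 364 → 182 → 91 → 274 → 137 → 412 → 206 → 103 → 310 → 155 → 466 → 233 → 700 → 350 → 175 → 526 → 263 → 790 → 395 → 1186 → 593 → 1780 → 890 → 445 → 1336 → 668 → 334 → 167 → 502 → 251 → 754 → 377 → 1132 → 566 → 283 → 850 → 425 → 1276 → 638 → 319 → 958 → 479 → 1438 → 719 → 2158 → 1079 → 3238 → 1619 → 4858 → 2429 → 7288 → 3644 → 1822 → 911 → 2734 → 1367 → 4102 → 2051 → 6154 → 3077 → 9232 → 4616 → 2308 → 1154 → 577 → 1732 → 866 → 433 → 1300 → 650 → 325 → 976 → 488 → 244 → 122 → 61 → 184 → 92 → 46 → 23 → 70 → 35 → 106 → 53 → 160 → 80 → 40 → 20 → 10 → 5 → 16 → 8 → 4 → 2 → 1
Total steps = 133

133 steps


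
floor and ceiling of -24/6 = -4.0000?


-24/6 = -4.0000
floor = -4
ceil = -4

floor = -4, ceil = -4


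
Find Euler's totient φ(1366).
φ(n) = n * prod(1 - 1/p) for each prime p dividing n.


1366 = 2 × 683
Prime factors: 2, 683
φ(1366) = 1366 × (1-1/2) × (1-1/683)
= 1366 × 1/2 × 682/683 = 682

φ(1366) = 682


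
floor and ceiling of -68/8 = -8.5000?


-68/8 = -8.5000
floor = -9
ceil = -8

floor = -9, ceil = -8


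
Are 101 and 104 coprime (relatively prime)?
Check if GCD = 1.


Euclidean algorithm:
104 = 1 * 101 + 3
101 = 33 * 3 + 2
3 = 1 * 2 + 1
2 = 2 * 1 + 0
GCD(101, 104) = 1

Yes, coprime (GCD = 1)


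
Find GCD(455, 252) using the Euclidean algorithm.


455 = 1 * 252 + 203
252 = 1 * 203 + 49
203 = 4 * 49 + 7
49 = 7 * 7 + 0
GCD = 7


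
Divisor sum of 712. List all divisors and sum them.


Divisors of 712: 1, 2, 4, 8, 89, 178, 356, 712
Sum = 1 + 2 + 4 + 8 + 89 + 178 + 356 + 712 = 1350

σ(712) = 1350


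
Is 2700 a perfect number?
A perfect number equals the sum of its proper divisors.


Proper divisors of 2700: 1, 2, 3, 4, 5, 6, 9, 10, 12, 15, 18, 20, 25, 27, 30, 36, 45, 50, 54, 60, 75, 90, 100, 108, 135, 150, 180, 225, 270, 300, 450, 540, 675, 900, 1350
Sum = 1 + 2 + 3 + 4 + 5 + 6 + 9 + 10 + 12 + 15 + 18 + 20 + 25 + 27 + 30 + 36 + 45 + 50 + 54 + 60 + 75 + 90 + 100 + 108 + 135 + 150 + 180 + 225 + 270 + 300 + 450 + 540 + 675 + 900 + 1350 = 5980

No, 2700 is not perfect (5980 ≠ 2700)


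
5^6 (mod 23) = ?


5^1 mod 23 = 5
5^2 mod 23 = 2
5^3 mod 23 = 10
5^4 mod 23 = 4
5^5 mod 23 = 20
5^6 mod 23 = 8


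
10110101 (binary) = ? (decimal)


10110101 (base 2) = 181 (decimal)
181 (decimal) = 181 (base 10)


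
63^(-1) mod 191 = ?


Use the extended Euclidean algorithm on (191, 63); each row r = 191*s + 63*t:
r=191, s=1, t=0
r=63, s=0, t=1
q=3: r=2, s=1, t=-3   [191*(1) + 63*(-3) = 2]
q=31: r=1, s=-31, t=94   [191*(-31) + 63*(94) = 1]
q=2: r=0, s=63, t=-191   [191*(63) + 63*(-191) = 0]
GCD = 1 with t = 94, so 63*(94) ≡ 1 (mod 191)
Inverse = 94 mod 191 = 94
Check: 63 * 94 = 5922 ≡ 1 (mod 191)

63^(-1) ≡ 94 (mod 191)


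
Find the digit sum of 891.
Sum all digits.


8 + 9 + 1 = 18


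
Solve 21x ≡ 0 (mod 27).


GCD(21, 27) = 3 divides 0
Divide: 7x ≡ 0 (mod 9)
x ≡ 0 (mod 9)


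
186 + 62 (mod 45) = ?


186 + 62 = 248
248 mod 45 = 23


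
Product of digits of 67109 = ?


6 × 7 × 1 × 0 × 9 = 0


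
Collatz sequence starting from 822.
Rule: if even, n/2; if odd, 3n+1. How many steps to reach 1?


822 → 411 → 1234 → 617 → 1852 → 926 → 463 → 1390 → 695 → 2086 → 1043 → 3130 → 1565 → 4696 → 2348 → 1174 → 587 → 1762 → 881 → 2644 → 1322 → 661 → 1984 → 992 → 496 → 248 → 124 → 62 → 31 → 94 → 47 → 142 → 71 → 214 → 107 → 322 → 161 → 484 → 242 → 121 → 364 → 182 → 91 → 274 → 137 → 412 → 206 → 103 → 310 → 155 → 466 → 233 → 700 → 350 → 175 → 526 → 263 → 790 → 395 → 1186 → 593 → 1780 → 890 → 445 → 1336 → 668 → 334 → 167 → 502 → 251 → 754 → 377 → 1132 → 566 → 283 → 850 → 425 → 1276 → 638 → 319 → 958 → 479 → 1438 → 719 → 2158 → 1079 → 3238 → 1619 → 4858 → 2429 → 7288 → 3644 → 1822 → 911 → 2734 → 1367 → 4102 → 2051 → 6154 → 3077 → 9232 → 4616 → 2308 → 1154 → 577 → 1732 → 866 → 433 → 1300 → 650 → 325 → 976 → 488 → 244 → 122 → 61 → 184 → 92 → 46 → 23 → 70 → 35 → 106 → 53 → 160 → 80 → 40 → 20 → 10 → 5 → 16 → 8 → 4 → 2 → 1
Total steps = 134

134 steps


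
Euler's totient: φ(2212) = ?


2212 = 2^2 × 7 × 79
Prime factors: 2, 7, 79
φ(2212) = 2212 × (1-1/2) × (1-1/7) × (1-1/79)
= 2212 × 1/2 × 6/7 × 78/79 = 936

φ(2212) = 936


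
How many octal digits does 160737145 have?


160737145 in base 8 = 1145123571
Number of digits = 10

10 digits (base 8)


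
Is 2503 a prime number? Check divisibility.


Check divisors up to sqrt(2503) = 50.0300
No divisors found.
2503 is prime.

Yes, 2503 is prime


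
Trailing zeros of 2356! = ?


floor(2356/5) = 471
floor(2356/25) = 94
floor(2356/125) = 18
floor(2356/625) = 3
Total = 586

586 trailing zeros


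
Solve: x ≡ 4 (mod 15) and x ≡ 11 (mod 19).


M = 15*19 = 285
M1 = M/15 = 19, M2 = M/19 = 15
M1^(-1) mod 15 = 4, M2^(-1) mod 19 = 14
x = 4*19*4 + 11*15*14 = 2614
2614 mod 285 = 49
Check: 49 mod 15 = 4 ✓, 49 mod 19 = 11 ✓

x ≡ 49 (mod 285)


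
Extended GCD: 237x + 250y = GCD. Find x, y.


Tabular extended Euclidean (each row: r = 237*s + 250*t):
r=237, s=1, t=0
r=250, s=0, t=1
q=0: r=237, s=1, t=0   [237*(1) + 250*(0) = 237]
q=1: r=13, s=-1, t=1   [237*(-1) + 250*(1) = 13]
q=18: r=3, s=19, t=-18   [237*(19) + 250*(-18) = 3]
q=4: r=1, s=-77, t=73   [237*(-77) + 250*(73) = 1]
q=3: r=0, s=250, t=-237   [237*(250) + 250*(-237) = 0]
GCD = 1; from the row with r=1: x=-77, y=73
Check: 237*(-77) + 250*(73) = -18249 + 18250 = 1

GCD = 1, x = -77, y = 73


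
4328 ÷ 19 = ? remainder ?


4328 = 19 * 227 + 15
Check: 4313 + 15 = 4328

q = 227, r = 15


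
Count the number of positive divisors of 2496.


2496 = 2^6 × 3^1 × 13^1
d(2496) = (6+1) × (1+1) × (1+1) = 28

28 divisors


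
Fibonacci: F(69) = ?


Sequence: 1, 1, 2, 3, 5, 8, 13, 21, 34, 55, 89, 144, 233, 377, 610, 987, 1597, 2584, 4181, 6765, 10946, 17711, 28657, 46368, 75025, 121393, 196418, 317811, 514229, 832040, 1346269, 2178309, 3524578, 5702887, 9227465, 14930352, 24157817, 39088169, 63245986, 102334155, 165580141, 267914296, 433494437, 701408733, 1134903170, 1836311903, 2971215073, 4807526976, 7778742049, 12586269025, 20365011074, 32951280099, 53316291173, 86267571272, 139583862445, 225851433717, 365435296162, 591286729879, 956722026041, 1548008755920, 2504730781961, 4052739537881, 6557470319842, 10610209857723, 17167680177565, 27777890035288, 44945570212853, 72723460248141, 117669030460994
F(69) = 117669030460994


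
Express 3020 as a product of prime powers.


3020 / 2 = 1510
1510 / 2 = 755
755 / 5 = 151
151 / 151 = 1
3020 = 2^2 × 5 × 151


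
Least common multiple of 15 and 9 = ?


GCD(15, 9) = 3
LCM = 15*9/3 = 135/3 = 45

LCM = 45


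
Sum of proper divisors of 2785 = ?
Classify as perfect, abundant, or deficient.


Proper divisors: 1, 5, 557
Sum = 1 + 5 + 557 = 563
563 < 2785 → deficient

s(2785) = 563 (deficient)


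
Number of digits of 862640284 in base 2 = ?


862640284 in base 2 = 110011011010101101100010011100
Number of digits = 30

30 digits (base 2)


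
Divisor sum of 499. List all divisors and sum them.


Divisors of 499: 1, 499
Sum = 1 + 499 = 500

σ(499) = 500


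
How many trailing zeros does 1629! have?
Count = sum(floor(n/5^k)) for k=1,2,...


floor(1629/5) = 325
floor(1629/25) = 65
floor(1629/125) = 13
floor(1629/625) = 2
Total = 405

405 trailing zeros


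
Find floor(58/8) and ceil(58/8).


58/8 = 7.2500
floor = 7
ceil = 8

floor = 7, ceil = 8


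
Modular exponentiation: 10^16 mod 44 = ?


10^1 mod 44 = 10
10^2 mod 44 = 12
10^3 mod 44 = 32
10^4 mod 44 = 12
10^5 mod 44 = 32
10^6 mod 44 = 12
10^7 mod 44 = 32
10^8 mod 44 = 12
10^9 mod 44 = 32
10^10 mod 44 = 12
10^11 mod 44 = 32
10^12 mod 44 = 12
10^13 mod 44 = 32
10^14 mod 44 = 12
10^15 mod 44 = 32
10^16 mod 44 = 12


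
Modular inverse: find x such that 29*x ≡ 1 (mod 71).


Use the extended Euclidean algorithm on (71, 29); each row r = 71*s + 29*t:
r=71, s=1, t=0
r=29, s=0, t=1
q=2: r=13, s=1, t=-2   [71*(1) + 29*(-2) = 13]
q=2: r=3, s=-2, t=5   [71*(-2) + 29*(5) = 3]
q=4: r=1, s=9, t=-22   [71*(9) + 29*(-22) = 1]
q=3: r=0, s=-29, t=71   [71*(-29) + 29*(71) = 0]
GCD = 1 with t = -22, so 29*(-22) ≡ 1 (mod 71)
Inverse = -22 mod 71 = 49
Check: 29 * 49 = 1421 ≡ 1 (mod 71)

29^(-1) ≡ 49 (mod 71)


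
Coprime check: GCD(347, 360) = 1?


Euclidean algorithm:
360 = 1 * 347 + 13
347 = 26 * 13 + 9
13 = 1 * 9 + 4
9 = 2 * 4 + 1
4 = 4 * 1 + 0
GCD(347, 360) = 1

Yes, coprime (GCD = 1)


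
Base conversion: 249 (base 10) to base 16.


249 (base 10) = 249 (decimal)
249 (decimal) = F9 (base 16)


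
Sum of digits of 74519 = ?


7 + 4 + 5 + 1 + 9 = 26


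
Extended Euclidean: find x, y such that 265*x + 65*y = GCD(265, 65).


Tabular extended Euclidean (each row: r = 265*s + 65*t):
r=265, s=1, t=0
r=65, s=0, t=1
q=4: r=5, s=1, t=-4   [265*(1) + 65*(-4) = 5]
q=13: r=0, s=-13, t=53   [265*(-13) + 65*(53) = 0]
GCD = 5; from the row with r=5: x=1, y=-4
Check: 265*(1) + 65*(-4) = 265 - 260 = 5

GCD = 5, x = 1, y = -4


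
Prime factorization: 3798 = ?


3798 / 2 = 1899
1899 / 3 = 633
633 / 3 = 211
211 / 211 = 1
3798 = 2 × 3^2 × 211


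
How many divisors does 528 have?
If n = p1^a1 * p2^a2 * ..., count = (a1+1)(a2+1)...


528 = 2^4 × 3^1 × 11^1
d(528) = (4+1) × (1+1) × (1+1) = 20

20 divisors


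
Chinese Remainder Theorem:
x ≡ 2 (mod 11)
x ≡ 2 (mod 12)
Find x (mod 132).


M = 11*12 = 132
M1 = M/11 = 12, M2 = M/12 = 11
M1^(-1) mod 11 = 1, M2^(-1) mod 12 = 11
x = 2*12*1 + 2*11*11 = 266
266 mod 132 = 2
Check: 2 mod 11 = 2 ✓, 2 mod 12 = 2 ✓

x ≡ 2 (mod 132)


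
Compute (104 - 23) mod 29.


104 - 23 = 81
81 mod 29 = 23


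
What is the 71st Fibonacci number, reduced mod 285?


F(k) mod 285 for k=1..71:
1, 1, 2, 3, 5, 8, 13, 21, 34, 55, 89, 144, 233, 92, 40, 132, 172, 19, 191, 210, 116, 41, 157, 198, 70, 268, 53, 36, 89, 125, 214, 54, 268, 37, 20, 57, 77, 134, 211, 60, 271, 46, 32, 78, 110, 188, 13, 201, 214, 130, 59, 189, 248, 152, 115, 267, 97, 79, 176, 255, 146, 116, 262, 93, 70, 163, 233, 111, 59, 170, 229
F(71) mod 285 = 229


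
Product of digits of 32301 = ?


3 × 2 × 3 × 0 × 1 = 0


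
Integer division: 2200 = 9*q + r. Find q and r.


2200 = 9 * 244 + 4
Check: 2196 + 4 = 2200

q = 244, r = 4


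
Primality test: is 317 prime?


Check divisors up to sqrt(317) = 17.8045
No divisors found.
317 is prime.

Yes, 317 is prime


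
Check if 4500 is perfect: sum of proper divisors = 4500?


Proper divisors of 4500: 1, 2, 3, 4, 5, 6, 9, 10, 12, 15, 18, 20, 25, 30, 36, 45, 50, 60, 75, 90, 100, 125, 150, 180, 225, 250, 300, 375, 450, 500, 750, 900, 1125, 1500, 2250
Sum = 1 + 2 + 3 + 4 + 5 + 6 + 9 + 10 + 12 + 15 + 18 + 20 + 25 + 30 + 36 + 45 + 50 + 60 + 75 + 90 + 100 + 125 + 150 + 180 + 225 + 250 + 300 + 375 + 450 + 500 + 750 + 900 + 1125 + 1500 + 2250 = 9696

No, 4500 is not perfect (9696 ≠ 4500)


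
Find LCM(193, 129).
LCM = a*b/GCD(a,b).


GCD(193, 129) = 1
LCM = 193*129/1 = 24897/1 = 24897

LCM = 24897


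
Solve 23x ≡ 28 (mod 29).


GCD(23, 29) = 1, unique solution
a^(-1) mod 29 = 24
x = 24 * 28 mod 29 = 5

x ≡ 5 (mod 29)


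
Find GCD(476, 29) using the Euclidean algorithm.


476 = 16 * 29 + 12
29 = 2 * 12 + 5
12 = 2 * 5 + 2
5 = 2 * 2 + 1
2 = 2 * 1 + 0
GCD = 1


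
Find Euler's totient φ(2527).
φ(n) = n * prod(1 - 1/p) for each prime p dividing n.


2527 = 7 × 19^2
Prime factors: 7, 19
φ(2527) = 2527 × (1-1/7) × (1-1/19)
= 2527 × 6/7 × 18/19 = 2052

φ(2527) = 2052


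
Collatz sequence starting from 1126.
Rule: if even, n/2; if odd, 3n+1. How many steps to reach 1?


1126 → 563 → 1690 → 845 → 2536 → 1268 → 634 → 317 → 952 → 476 → 238 → 119 → 358 → 179 → 538 → 269 → 808 → 404 → 202 → 101 → 304 → 152 → 76 → 38 → 19 → 58 → 29 → 88 → 44 → 22 → 11 → 34 → 17 → 52 → 26 → 13 → 40 → 20 → 10 → 5 → 16 → 8 → 4 → 2 → 1
Total steps = 44

44 steps


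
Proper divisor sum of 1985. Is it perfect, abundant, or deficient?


Proper divisors: 1, 5, 397
Sum = 1 + 5 + 397 = 403
403 < 1985 → deficient

s(1985) = 403 (deficient)


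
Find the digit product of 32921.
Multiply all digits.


3 × 2 × 9 × 2 × 1 = 108


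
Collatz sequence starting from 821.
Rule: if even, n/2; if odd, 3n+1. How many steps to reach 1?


821 → 2464 → 1232 → 616 → 308 → 154 → 77 → 232 → 116 → 58 → 29 → 88 → 44 → 22 → 11 → 34 → 17 → 52 → 26 → 13 → 40 → 20 → 10 → 5 → 16 → 8 → 4 → 2 → 1
Total steps = 28

28 steps


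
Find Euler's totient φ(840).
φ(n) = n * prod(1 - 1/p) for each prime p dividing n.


840 = 2^3 × 3 × 5 × 7
Prime factors: 2, 3, 5, 7
φ(840) = 840 × (1-1/2) × (1-1/3) × (1-1/5) × (1-1/7)
= 840 × 1/2 × 2/3 × 4/5 × 6/7 = 192

φ(840) = 192


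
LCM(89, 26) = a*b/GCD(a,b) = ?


GCD(89, 26) = 1
LCM = 89*26/1 = 2314/1 = 2314

LCM = 2314


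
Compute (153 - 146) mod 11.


153 - 146 = 7
7 mod 11 = 7


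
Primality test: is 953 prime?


Check divisors up to sqrt(953) = 30.8707
No divisors found.
953 is prime.

Yes, 953 is prime


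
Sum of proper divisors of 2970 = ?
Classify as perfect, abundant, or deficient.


Proper divisors: 1, 2, 3, 5, 6, 9, 10, 11, 15, 18, 22, 27, 30, 33, 45, 54, 55, 66, 90, 99, 110, 135, 165, 198, 270, 297, 330, 495, 594, 990, 1485
Sum = 1 + 2 + 3 + 5 + 6 + 9 + 10 + 11 + 15 + 18 + 22 + 27 + 30 + 33 + 45 + 54 + 55 + 66 + 90 + 99 + 110 + 135 + 165 + 198 + 270 + 297 + 330 + 495 + 594 + 990 + 1485 = 5670
5670 > 2970 → abundant

s(2970) = 5670 (abundant)


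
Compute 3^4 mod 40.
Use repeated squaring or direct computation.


3^1 mod 40 = 3
3^2 mod 40 = 9
3^3 mod 40 = 27
3^4 mod 40 = 1


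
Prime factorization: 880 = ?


880 / 2 = 440
440 / 2 = 220
220 / 2 = 110
110 / 2 = 55
55 / 5 = 11
11 / 11 = 1
880 = 2^4 × 5 × 11


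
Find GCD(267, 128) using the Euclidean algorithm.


267 = 2 * 128 + 11
128 = 11 * 11 + 7
11 = 1 * 7 + 4
7 = 1 * 4 + 3
4 = 1 * 3 + 1
3 = 3 * 1 + 0
GCD = 1


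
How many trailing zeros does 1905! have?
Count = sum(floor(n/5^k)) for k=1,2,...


floor(1905/5) = 381
floor(1905/25) = 76
floor(1905/125) = 15
floor(1905/625) = 3
Total = 475

475 trailing zeros


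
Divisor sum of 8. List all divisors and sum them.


Divisors of 8: 1, 2, 4, 8
Sum = 1 + 2 + 4 + 8 = 15

σ(8) = 15


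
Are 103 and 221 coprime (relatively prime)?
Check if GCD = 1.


Euclidean algorithm:
221 = 2 * 103 + 15
103 = 6 * 15 + 13
15 = 1 * 13 + 2
13 = 6 * 2 + 1
2 = 2 * 1 + 0
GCD(103, 221) = 1

Yes, coprime (GCD = 1)


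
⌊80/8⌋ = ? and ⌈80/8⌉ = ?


80/8 = 10.0000
floor = 10
ceil = 10

floor = 10, ceil = 10


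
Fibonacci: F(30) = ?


Sequence: 1, 1, 2, 3, 5, 8, 13, 21, 34, 55, 89, 144, 233, 377, 610, 987, 1597, 2584, 4181, 6765, 10946, 17711, 28657, 46368, 75025, 121393, 196418, 317811, 514229, 832040
F(30) = 832040


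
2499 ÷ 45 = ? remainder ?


2499 = 45 * 55 + 24
Check: 2475 + 24 = 2499

q = 55, r = 24


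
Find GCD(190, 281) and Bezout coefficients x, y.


Tabular extended Euclidean (each row: r = 190*s + 281*t):
r=190, s=1, t=0
r=281, s=0, t=1
q=0: r=190, s=1, t=0   [190*(1) + 281*(0) = 190]
q=1: r=91, s=-1, t=1   [190*(-1) + 281*(1) = 91]
q=2: r=8, s=3, t=-2   [190*(3) + 281*(-2) = 8]
q=11: r=3, s=-34, t=23   [190*(-34) + 281*(23) = 3]
q=2: r=2, s=71, t=-48   [190*(71) + 281*(-48) = 2]
q=1: r=1, s=-105, t=71   [190*(-105) + 281*(71) = 1]
q=2: r=0, s=281, t=-190   [190*(281) + 281*(-190) = 0]
GCD = 1; from the row with r=1: x=-105, y=71
Check: 190*(-105) + 281*(71) = -19950 + 19951 = 1

GCD = 1, x = -105, y = 71


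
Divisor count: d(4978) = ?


4978 = 2^1 × 19^1 × 131^1
d(4978) = (1+1) × (1+1) × (1+1) = 8

8 divisors


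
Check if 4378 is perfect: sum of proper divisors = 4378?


Proper divisors of 4378: 1, 2, 11, 22, 199, 398, 2189
Sum = 1 + 2 + 11 + 22 + 199 + 398 + 2189 = 2822

No, 4378 is not perfect (2822 ≠ 4378)


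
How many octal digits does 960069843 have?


960069843 in base 8 = 7116300323
Number of digits = 10

10 digits (base 8)


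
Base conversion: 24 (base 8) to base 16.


24 (base 8) = 20 (decimal)
20 (decimal) = 14 (base 16)


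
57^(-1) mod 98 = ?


Use the extended Euclidean algorithm on (98, 57); each row r = 98*s + 57*t:
r=98, s=1, t=0
r=57, s=0, t=1
q=1: r=41, s=1, t=-1   [98*(1) + 57*(-1) = 41]
q=1: r=16, s=-1, t=2   [98*(-1) + 57*(2) = 16]
q=2: r=9, s=3, t=-5   [98*(3) + 57*(-5) = 9]
q=1: r=7, s=-4, t=7   [98*(-4) + 57*(7) = 7]
q=1: r=2, s=7, t=-12   [98*(7) + 57*(-12) = 2]
q=3: r=1, s=-25, t=43   [98*(-25) + 57*(43) = 1]
q=2: r=0, s=57, t=-98   [98*(57) + 57*(-98) = 0]
GCD = 1 with t = 43, so 57*(43) ≡ 1 (mod 98)
Inverse = 43 mod 98 = 43
Check: 57 * 43 = 2451 ≡ 1 (mod 98)

57^(-1) ≡ 43 (mod 98)


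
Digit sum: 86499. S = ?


8 + 6 + 4 + 9 + 9 = 36


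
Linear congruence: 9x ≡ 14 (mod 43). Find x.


GCD(9, 43) = 1, unique solution
a^(-1) mod 43 = 24
x = 24 * 14 mod 43 = 35

x ≡ 35 (mod 43)


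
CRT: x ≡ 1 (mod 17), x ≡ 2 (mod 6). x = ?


M = 17*6 = 102
M1 = M/17 = 6, M2 = M/6 = 17
M1^(-1) mod 17 = 3, M2^(-1) mod 6 = 5
x = 1*6*3 + 2*17*5 = 188
188 mod 102 = 86
Check: 86 mod 17 = 1 ✓, 86 mod 6 = 2 ✓

x ≡ 86 (mod 102)
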